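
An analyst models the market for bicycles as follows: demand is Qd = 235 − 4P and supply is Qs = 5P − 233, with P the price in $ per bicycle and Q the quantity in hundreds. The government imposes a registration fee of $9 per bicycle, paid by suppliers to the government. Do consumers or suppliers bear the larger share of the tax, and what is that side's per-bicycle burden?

Consumers bear the larger share: $5 per bicycle.

Before the tax: set 235 − 4P = 5P − 233 → P* = $52, Q* = 27.
With the tax collected from suppliers, supply shifts: Qs = 5(P − 9) − 233.
Solving gives Q = 7 with consumers paying $57 and suppliers receiving $48 (the $9 wedge).
Per-bicycle burden: consumers $5, suppliers $4.
Consumers take the larger share because demand is less price-elastic here (demand slope 4 vs supply slope 5).
The less price-elastic side of the market bears the larger share of a per-unit tax.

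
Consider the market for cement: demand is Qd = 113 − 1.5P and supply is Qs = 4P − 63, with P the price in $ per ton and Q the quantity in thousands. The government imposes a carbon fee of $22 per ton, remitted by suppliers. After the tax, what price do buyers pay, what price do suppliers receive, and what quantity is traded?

Buyers pay $48; suppliers receive $26; quantity = 41.

Without the tax, 113 − 1.5P = 4P − 63 gives 5.5P = 176, so P* = $32 and Q* = 65.
With the tax collected from suppliers, supply shifts: Qs = 4(P − 22) − 63.
Solving gives Q = 41 with buyers paying $48 and suppliers receiving $26 (the $22 wedge).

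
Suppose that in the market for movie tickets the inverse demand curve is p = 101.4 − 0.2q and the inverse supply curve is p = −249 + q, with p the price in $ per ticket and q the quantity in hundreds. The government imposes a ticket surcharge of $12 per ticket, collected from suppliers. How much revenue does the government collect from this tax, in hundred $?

Tax revenue = $3384 hundred.

Rewrite in direct form: qd = 507 − 5p and qs = p + 249.
Before the tax: set 507 − 5p = p + 249 → p* = $43, q* = 292.
With the tax collected from suppliers, supply shifts: qs = (p − 12) + 249.
Solving gives q = 282 with buyers paying $45 and suppliers receiving $33 (the $12 wedge).
Revenue = t · Q = 12 · 282 = $3384.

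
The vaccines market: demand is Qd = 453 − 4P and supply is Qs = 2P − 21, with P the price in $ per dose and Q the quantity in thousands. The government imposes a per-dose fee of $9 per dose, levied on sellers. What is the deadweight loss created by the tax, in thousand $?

Before the tax: set 453 − 4P = 2P − 21 → P* = $79, Q* = 137.
With the tax collected from sellers, supply shifts: Qs = 2(P − 9) − 21.
New equilibrium: buyers pay $82, sellers receive $73, Q = 125. (Wedge: Pb − Ps = 9.)
Quantity falls by |ΔQ| = |137 − 125| = 12.
DWL = ½ · t · |ΔQ| = ½ · 9 · 12 = $54.

Deadweight loss = $54 thousand.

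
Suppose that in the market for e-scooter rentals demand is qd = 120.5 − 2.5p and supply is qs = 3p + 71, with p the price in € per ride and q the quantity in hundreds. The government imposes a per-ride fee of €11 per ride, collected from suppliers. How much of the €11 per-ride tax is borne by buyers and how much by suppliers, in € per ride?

Without the tax, 120.5 − 2.5p = 3p + 71 gives 5.5p = 49.5, so p* = €9 and q* = 98.
With the tax collected from suppliers, supply shifts: qs = 3(p − 11) + 71.
New equilibrium: buyers pay €15, suppliers receive €4, q = 83. (Wedge: pb − ps = 11.)
Burden on buyers: €6; on suppliers: €5. (They sum to €11.)

Buyers bear €6 per ride; suppliers bear €5 per ride.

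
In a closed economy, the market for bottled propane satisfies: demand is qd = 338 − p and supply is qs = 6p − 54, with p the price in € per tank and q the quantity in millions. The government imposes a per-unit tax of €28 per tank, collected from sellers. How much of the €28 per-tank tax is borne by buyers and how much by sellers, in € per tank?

Buyers bear €24 per tank; sellers bear €4 per tank.

Without the tax, 338 − p = 6p − 54 gives 7p = 392, so p* = €56 and q* = 282.
With the tax collected from sellers, supply shifts: qs = 6(p − 28) − 54.
Solving gives q = 258 with buyers paying €80 and sellers receiving €52 (the €28 wedge).
Burden on buyers: €24; on sellers: €4. (They sum to €28.)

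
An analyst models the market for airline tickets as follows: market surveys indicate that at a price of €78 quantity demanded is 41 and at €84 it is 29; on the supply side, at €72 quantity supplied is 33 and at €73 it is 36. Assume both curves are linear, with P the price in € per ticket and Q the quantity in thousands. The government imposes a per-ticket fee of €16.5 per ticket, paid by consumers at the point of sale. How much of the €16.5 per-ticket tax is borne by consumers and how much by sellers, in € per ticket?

Demand slope: (29 − 41)/(84 − 78) = -2, so Qd = 197 − 2P.
Supply slope: (36 − 33)/(73 − 72) = 3, so Qs = 3P − 183.
Without the tax, 197 − 2P = 3P − 183 gives 5P = 380, so P* = €76 and Q* = 45.
With the tax collected from consumers, demand (in seller-price terms) shifts: Qd = 197 − 2(P + 16.5).
New equilibrium: consumers pay €85.9, sellers receive €69.4, Q = 25.2. (Wedge: Pb − Ps = 16.5.)
Burden on consumers: €9.9; on sellers: €6.6. (They sum to €16.5.)
The less price-elastic side of the market bears the larger share of a per-unit tax.

Consumers bear €9.9 per ticket; sellers bear €6.6 per ticket.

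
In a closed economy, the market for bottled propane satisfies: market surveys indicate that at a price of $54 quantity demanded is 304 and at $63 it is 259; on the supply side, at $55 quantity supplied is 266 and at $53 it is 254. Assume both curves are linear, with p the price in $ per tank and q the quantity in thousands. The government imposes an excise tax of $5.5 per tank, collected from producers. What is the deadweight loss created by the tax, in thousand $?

Deadweight loss = $41.25 thousand.

Demand slope: (259 − 304)/(63 − 54) = -5, so qd = 574 − 5p.
Supply slope: (254 − 266)/(53 − 55) = 6, so qs = 6p − 64.
Before the tax: set 574 − 5p = 6p − 64 → p* = $58, q* = 284.
With the tax collected from producers, supply shifts: qs = 6(p − 5.5) − 64.
New equilibrium: consumers pay $61, producers receive $55.5, q = 269. (Wedge: pb − ps = 5.5.)
Quantity falls by |ΔQ| = |284 − 269| = 15.
DWL = ½ · t · |ΔQ| = ½ · 5.5 · 15 = $41.25.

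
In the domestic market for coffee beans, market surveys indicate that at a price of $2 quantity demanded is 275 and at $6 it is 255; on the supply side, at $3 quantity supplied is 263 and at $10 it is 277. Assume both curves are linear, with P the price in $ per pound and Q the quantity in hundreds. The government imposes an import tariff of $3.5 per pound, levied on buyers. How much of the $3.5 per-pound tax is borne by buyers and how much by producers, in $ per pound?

Demand slope: (255 − 275)/(6 − 2) = -5, so Qd = 285 − 5P.
Supply slope: (277 − 263)/(10 − 3) = 2, so Qs = 2P + 257.
Before the tax: set 285 − 5P = 2P + 257 → P* = $4, Q* = 265.
With the tax collected from buyers, demand (in seller-price terms) shifts: Qd = 285 − 5(P + 3.5).
New equilibrium: buyers pay $5, producers receive $1.5, Q = 260. (Wedge: Pb − Ps = 3.5.)
Burden on buyers: $1; on producers: $2.5. (They sum to $3.5.)
The less price-elastic side of the market bears the larger share of a per-unit tax.

Buyers bear $1 per pound; producers bear $2.5 per pound.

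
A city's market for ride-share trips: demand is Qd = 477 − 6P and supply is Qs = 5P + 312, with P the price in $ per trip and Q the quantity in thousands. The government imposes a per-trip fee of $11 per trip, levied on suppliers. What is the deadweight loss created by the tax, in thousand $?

Deadweight loss = $165 thousand.

Before the tax: set 477 − 6P = 5P + 312 → P* = $15, Q* = 387.
With the tax collected from suppliers, supply shifts: Qs = 5(P − 11) + 312.
New equilibrium: buyers pay $20, suppliers receive $9, Q = 357. (Wedge: Pb − Ps = 11.)
Quantity falls by |ΔQ| = |387 − 357| = 30.
DWL = ½ · t · |ΔQ| = ½ · 11 · 30 = $165.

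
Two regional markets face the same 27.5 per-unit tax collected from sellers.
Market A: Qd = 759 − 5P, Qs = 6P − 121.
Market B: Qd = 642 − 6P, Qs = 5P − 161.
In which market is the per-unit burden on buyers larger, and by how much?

Market A, by 2.5.

Market A: pre-tax P* = 80, Q* = 359; post-tax Q = 284; per-unit burden on buyers = 15.
Market B: pre-tax P* = 73, Q* = 204; post-tax Q = 129; per-unit burden on buyers = 12.5.
Difference: 15 vs 12.5 → market A is larger by 2.5.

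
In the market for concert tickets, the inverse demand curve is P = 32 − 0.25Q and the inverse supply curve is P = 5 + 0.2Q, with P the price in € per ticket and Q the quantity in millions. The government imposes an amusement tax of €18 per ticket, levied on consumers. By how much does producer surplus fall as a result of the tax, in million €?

Rewrite in direct form: Qd = 128 − 4P and Qs = 5P − 25.
Without the tax, 128 − 4P = 5P − 25 gives 9P = 153, so P* = €17 and Q* = 60.
With the tax collected from consumers, demand (in seller-price terms) shifts: Qd = 128 − 4(P + 18).
New equilibrium: consumers pay €27, producers receive €9, Q = 20. (Wedge: Pb − Ps = 18.)
ΔPS is the trapezoid between Q = 20 and Q = 60 of height €8: ½ · (60 + 20) · 8 = €320.

Producer surplus falls by €320 million.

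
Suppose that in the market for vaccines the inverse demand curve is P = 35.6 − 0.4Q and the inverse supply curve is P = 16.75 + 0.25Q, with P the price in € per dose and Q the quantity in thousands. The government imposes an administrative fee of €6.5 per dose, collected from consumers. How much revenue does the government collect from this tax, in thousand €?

Rewrite in direct form: Qd = 89 − 2.5P and Qs = 4P − 67.
Before the tax: set 89 − 2.5P = 4P − 67 → P* = €24, Q* = 29.
With the tax collected from consumers, demand (in seller-price terms) shifts: Qd = 89 − 2.5(P + 6.5).
Solving gives Q = 19 with consumers paying €28 and sellers receiving €21.5 (the €6.5 wedge).
Revenue = t · Q = 6.5 · 19 = €123.5.

Tax revenue = €123.5 thousand.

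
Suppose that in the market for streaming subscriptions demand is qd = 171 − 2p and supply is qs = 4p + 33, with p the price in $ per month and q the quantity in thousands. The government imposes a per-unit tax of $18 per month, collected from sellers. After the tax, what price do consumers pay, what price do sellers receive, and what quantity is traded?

Without the tax, 171 − 2p = 4p + 33 gives 6p = 138, so p* = $23 and q* = 125.
With the tax collected from sellers, supply shifts: qs = 4(p − 18) + 33.
Solving gives q = 101 with consumers paying $35 and sellers receiving $17 (the $18 wedge).

Consumers pay $35; sellers receive $17; quantity = 101.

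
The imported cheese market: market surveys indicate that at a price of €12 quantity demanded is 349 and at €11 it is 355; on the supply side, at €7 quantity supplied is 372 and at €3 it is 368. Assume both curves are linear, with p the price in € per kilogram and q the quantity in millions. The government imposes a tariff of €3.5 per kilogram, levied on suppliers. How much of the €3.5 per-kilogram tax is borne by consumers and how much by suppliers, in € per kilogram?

Consumers bear €0.5 per kilogram; suppliers bear €3 per kilogram.

Demand slope: (355 − 349)/(11 − 12) = -6, so qd = 421 − 6p.
Supply slope: (368 − 372)/(3 − 7) = 1, so qs = p + 365.
Before the tax: set 421 − 6p = p + 365 → p* = €8, q* = 373.
With the tax collected from suppliers, supply shifts: qs = (p − 3.5) + 365.
New equilibrium: consumers pay €8.5, suppliers receive €5, q = 370. (Wedge: pb − ps = 3.5.)
Burden on consumers: €0.5; on suppliers: €3. (They sum to €3.5.)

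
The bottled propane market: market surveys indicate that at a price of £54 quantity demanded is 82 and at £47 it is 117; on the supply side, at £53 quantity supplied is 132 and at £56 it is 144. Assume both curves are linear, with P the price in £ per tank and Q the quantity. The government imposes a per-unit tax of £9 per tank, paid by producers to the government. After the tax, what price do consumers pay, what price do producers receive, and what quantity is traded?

Demand slope: (117 − 82)/(47 − 54) = -5, so Qd = 352 − 5P.
Supply slope: (144 − 132)/(56 − 53) = 4, so Qs = 4P − 80.
Before the tax: set 352 − 5P = 4P − 80 → P* = £48, Q* = 112.
With the tax collected from producers, supply shifts: Qs = 4(P − 9) − 80.
Solving gives Q = 92 with consumers paying £52 and producers receiving £43 (the £9 wedge).

Consumers pay £52; producers receive £43; quantity = 92.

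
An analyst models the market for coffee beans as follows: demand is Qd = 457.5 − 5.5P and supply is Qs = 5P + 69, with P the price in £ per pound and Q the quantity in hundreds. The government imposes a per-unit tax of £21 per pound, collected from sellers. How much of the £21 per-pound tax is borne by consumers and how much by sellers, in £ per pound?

Consumers bear £10 per pound; sellers bear £11 per pound.

Without the tax, 457.5 − 5.5P = 5P + 69 gives 10.5P = 388.5, so P* = £37 and Q* = 254.
With the tax collected from sellers, supply shifts: Qs = 5(P − 21) + 69.
New equilibrium: consumers pay £47, sellers receive £26, Q = 199. (Wedge: Pb − Ps = 21.)
Burden on consumers: £10; on sellers: £11. (They sum to £21.)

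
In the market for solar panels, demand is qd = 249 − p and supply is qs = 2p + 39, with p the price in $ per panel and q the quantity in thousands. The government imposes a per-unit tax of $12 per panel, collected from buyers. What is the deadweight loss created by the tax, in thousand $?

Without the tax, 249 − p = 2p + 39 gives 3p = 210, so p* = $70 and q* = 179.
With the tax collected from buyers, demand (in seller-price terms) shifts: qd = 249 − (p + 12).
New equilibrium: buyers pay $78, suppliers receive $66, q = 171. (Wedge: pb − ps = 12.)
Quantity falls by |ΔQ| = |179 − 171| = 8.
DWL = ½ · t · |ΔQ| = ½ · 12 · 8 = $48.

Deadweight loss = $48 thousand.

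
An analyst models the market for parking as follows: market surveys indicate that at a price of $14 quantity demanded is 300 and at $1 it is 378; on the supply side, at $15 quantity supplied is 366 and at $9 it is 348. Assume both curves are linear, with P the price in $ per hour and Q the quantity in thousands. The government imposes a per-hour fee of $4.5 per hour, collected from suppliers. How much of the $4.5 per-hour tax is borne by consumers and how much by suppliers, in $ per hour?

Demand slope: (378 − 300)/(1 − 14) = -6, so Qd = 384 − 6P.
Supply slope: (348 − 366)/(9 − 15) = 3, so Qs = 3P + 321.
Before the tax: set 384 − 6P = 3P + 321 → P* = $7, Q* = 342.
With the tax collected from suppliers, supply shifts: Qs = 3(P − 4.5) + 321.
Solving gives Q = 333 with consumers paying $8.5 and suppliers receiving $4 (the $4.5 wedge).
Burden on consumers: $1.5; on suppliers: $3. (They sum to $4.5.)

Consumers bear $1.5 per hour; suppliers bear $3 per hour.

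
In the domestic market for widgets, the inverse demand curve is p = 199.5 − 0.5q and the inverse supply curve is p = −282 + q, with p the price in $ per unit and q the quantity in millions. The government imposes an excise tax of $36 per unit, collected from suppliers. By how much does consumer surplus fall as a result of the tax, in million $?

Consumer surplus falls by $3708 million.

Rewrite in direct form: qd = 399 − 2p and qs = p + 282.
Before the tax: set 399 − 2p = p + 282 → p* = $39, q* = 321.
With the tax collected from suppliers, supply shifts: qs = (p − 36) + 282.
Solving gives q = 297 with buyers paying $51 and suppliers receiving $15 (the $36 wedge).
ΔCS is the trapezoid between Q = 297 and Q = 321 of height $12: ½ · (321 + 297) · 12 = $3708.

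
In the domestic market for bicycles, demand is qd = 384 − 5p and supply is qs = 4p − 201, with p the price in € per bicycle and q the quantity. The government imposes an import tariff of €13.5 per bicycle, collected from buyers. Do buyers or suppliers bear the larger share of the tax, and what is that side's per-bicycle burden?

Suppliers bear the larger share: €7.5 per bicycle.

Without the tax, 384 − 5p = 4p − 201 gives 9p = 585, so p* = €65 and q* = 59.
With the tax collected from buyers, demand (in seller-price terms) shifts: qd = 384 − 5(p + 13.5).
Solving gives q = 29 with buyers paying €71 and suppliers receiving €57.5 (the €13.5 wedge).
Per-bicycle burden: buyers €6, suppliers €7.5.
Suppliers take the larger share because supply is less price-elastic here (demand slope 5 vs supply slope 4).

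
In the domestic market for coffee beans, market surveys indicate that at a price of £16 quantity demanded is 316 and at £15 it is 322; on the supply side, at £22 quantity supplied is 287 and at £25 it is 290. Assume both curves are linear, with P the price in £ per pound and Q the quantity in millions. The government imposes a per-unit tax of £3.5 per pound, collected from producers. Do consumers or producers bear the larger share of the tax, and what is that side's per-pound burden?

Producers bear the larger share: £3 per pound.

Demand slope: (322 − 316)/(15 − 16) = -6, so Qd = 412 − 6P.
Supply slope: (290 − 287)/(25 − 22) = 1, so Qs = P + 265.
Without the tax, 412 − 6P = P + 265 gives 7P = 147, so P* = £21 and Q* = 286.
With the tax collected from producers, supply shifts: Qs = (P − 3.5) + 265.
New equilibrium: consumers pay £21.5, producers receive £18, Q = 283. (Wedge: Pb − Ps = 3.5.)
Per-pound burden: consumers £0.5, producers £3.
Producers take the larger share because supply is less price-elastic here (demand slope 6 vs supply slope 1).
The less price-elastic side of the market bears the larger share of a per-unit tax.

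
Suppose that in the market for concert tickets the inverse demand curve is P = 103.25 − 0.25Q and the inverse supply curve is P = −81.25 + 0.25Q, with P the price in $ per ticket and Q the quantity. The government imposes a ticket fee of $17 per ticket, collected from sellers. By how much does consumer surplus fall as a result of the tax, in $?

Consumer surplus falls by $2992.

Inverting to Q(P) form: Qd = 413 − 4P; Qs = 4P + 325.
Without the tax, 413 − 4P = 4P + 325 gives 8P = 88, so P* = $11 and Q* = 369.
With the tax collected from sellers, supply shifts: Qs = 4(P − 17) + 325.
Solving gives Q = 335 with consumers paying $19.5 and sellers receiving $2.5 (the $17 wedge).
ΔCS is the trapezoid between Q = 335 and Q = 369 of height $8.5: ½ · (369 + 335) · 8.5 = $2992.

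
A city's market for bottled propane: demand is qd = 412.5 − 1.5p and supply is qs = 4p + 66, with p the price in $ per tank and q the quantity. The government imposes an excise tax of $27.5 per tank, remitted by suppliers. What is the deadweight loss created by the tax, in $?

Deadweight loss = $412.5.

Before the tax: set 412.5 − 1.5p = 4p + 66 → p* = $63, q* = 318.
With the tax collected from suppliers, supply shifts: qs = 4(p − 27.5) + 66.
Solving gives q = 288 with consumers paying $83 and suppliers receiving $55.5 (the $27.5 wedge).
Quantity falls by |ΔQ| = |318 − 288| = 30.
DWL = ½ · t · |ΔQ| = ½ · 27.5 · 30 = $412.5.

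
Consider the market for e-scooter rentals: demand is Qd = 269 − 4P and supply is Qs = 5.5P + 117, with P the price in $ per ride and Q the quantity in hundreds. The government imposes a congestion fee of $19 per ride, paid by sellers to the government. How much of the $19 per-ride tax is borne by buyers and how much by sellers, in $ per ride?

Buyers bear $11 per ride; sellers bear $8 per ride.

Without the tax, 269 − 4P = 5.5P + 117 gives 9.5P = 152, so P* = $16 and Q* = 205.
With the tax collected from sellers, supply shifts: Qs = 5.5(P − 19) + 117.
Solving gives Q = 161 with buyers paying $27 and sellers receiving $8 (the $19 wedge).
Burden on buyers: $11; on sellers: $8. (They sum to $19.)
The less price-elastic side of the market bears the larger share of a per-unit tax.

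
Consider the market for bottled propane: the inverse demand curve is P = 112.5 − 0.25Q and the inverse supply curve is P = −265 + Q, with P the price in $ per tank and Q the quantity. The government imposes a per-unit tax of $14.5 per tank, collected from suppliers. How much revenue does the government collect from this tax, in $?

Tax revenue = $4210.8.

Rewrite in direct form: Qd = 450 − 4P and Qs = P + 265.
Without the tax, 450 − 4P = P + 265 gives 5P = 185, so P* = $37 and Q* = 302.
With the tax collected from suppliers, supply shifts: Qs = (P − 14.5) + 265.
Solving gives Q = 290.4 with buyers paying $39.9 and suppliers receiving $25.4 (the $14.5 wedge).
Revenue = t · Q = 14.5 · 290.4 = $4210.8.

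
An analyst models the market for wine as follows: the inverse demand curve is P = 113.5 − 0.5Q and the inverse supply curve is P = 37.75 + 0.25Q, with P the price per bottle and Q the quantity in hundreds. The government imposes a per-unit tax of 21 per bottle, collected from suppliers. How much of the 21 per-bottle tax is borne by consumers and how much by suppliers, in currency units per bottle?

Consumers bear 14 per bottle; suppliers bear 7 per bottle.

Rewrite in direct form: Qd = 227 − 2P and Qs = 4P − 151.
Without the tax, 227 − 2P = 4P − 151 gives 6P = 378, so P* = 63 and Q* = 101.
With the tax collected from suppliers, supply shifts: Qs = 4(P − 21) − 151.
New equilibrium: consumers pay 77, suppliers receive 56, Q = 73. (Wedge: Pb − Ps = 21.)
Burden on consumers: 14; on suppliers: 7. (They sum to 21.)
The less price-elastic side of the market bears the larger share of a per-unit tax.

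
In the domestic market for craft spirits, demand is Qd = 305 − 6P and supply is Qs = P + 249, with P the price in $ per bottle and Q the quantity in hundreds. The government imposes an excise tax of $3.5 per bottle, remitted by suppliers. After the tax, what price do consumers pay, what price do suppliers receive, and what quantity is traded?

Consumers pay $8.5; suppliers receive $5; quantity = 254.

Without the tax, 305 − 6P = P + 249 gives 7P = 56, so P* = $8 and Q* = 257.
With the tax collected from suppliers, supply shifts: Qs = (P − 3.5) + 249.
New equilibrium: consumers pay $8.5, suppliers receive $5, Q = 254. (Wedge: Pb − Ps = 3.5.)
The less price-elastic side of the market bears the larger share of a per-unit tax.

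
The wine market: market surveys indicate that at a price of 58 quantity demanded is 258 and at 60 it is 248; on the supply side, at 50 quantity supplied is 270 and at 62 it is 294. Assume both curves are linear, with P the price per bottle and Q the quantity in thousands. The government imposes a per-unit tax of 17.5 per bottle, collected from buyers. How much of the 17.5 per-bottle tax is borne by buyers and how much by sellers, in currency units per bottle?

Demand slope: (248 − 258)/(60 − 58) = -5, so Qd = 548 − 5P.
Supply slope: (294 − 270)/(62 − 50) = 2, so Qs = 2P + 170.
Before the tax: set 548 − 5P = 2P + 170 → P* = 54, Q* = 278.
With the tax collected from buyers, demand (in seller-price terms) shifts: Qd = 548 − 5(P + 17.5).
New equilibrium: buyers pay 59, sellers receive 41.5, Q = 253. (Wedge: Pb − Ps = 17.5.)
Burden on buyers: 5; on sellers: 12.5. (They sum to 17.5.)
The less price-elastic side of the market bears the larger share of a per-unit tax.

Buyers bear 5 per bottle; sellers bear 12.5 per bottle.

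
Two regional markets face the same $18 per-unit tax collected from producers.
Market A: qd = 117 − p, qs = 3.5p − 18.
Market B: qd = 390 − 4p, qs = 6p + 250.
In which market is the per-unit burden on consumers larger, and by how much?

Market A, by $3.2.

Market A: pre-tax p* = $30, q* = 87; post-tax q = 73; per-unit burden on consumers = $14.
Market B: pre-tax p* = $14, q* = 334; post-tax q = 290.8; per-unit burden on consumers = $10.8.
Difference: $14 vs $10.8 → market A is larger by $3.2.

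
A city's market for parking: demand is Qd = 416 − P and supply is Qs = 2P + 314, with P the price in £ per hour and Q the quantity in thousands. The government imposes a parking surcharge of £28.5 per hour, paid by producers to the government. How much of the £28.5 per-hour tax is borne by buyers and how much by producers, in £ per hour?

Before the tax: set 416 − P = 2P + 314 → P* = £34, Q* = 382.
With the tax collected from producers, supply shifts: Qs = 2(P − 28.5) + 314.
New equilibrium: buyers pay £53, producers receive £24.5, Q = 363. (Wedge: Pb − Ps = 28.5.)
Burden on buyers: £19; on producers: £9.5. (They sum to £28.5.)

Buyers bear £19 per hour; producers bear £9.5 per hour.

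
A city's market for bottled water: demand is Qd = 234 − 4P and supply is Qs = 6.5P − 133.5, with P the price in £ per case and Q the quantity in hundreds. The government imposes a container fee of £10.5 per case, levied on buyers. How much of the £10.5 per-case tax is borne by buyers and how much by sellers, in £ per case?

Before the tax: set 234 − 4P = 6.5P − 133.5 → P* = £35, Q* = 94.
With the tax collected from buyers, demand (in seller-price terms) shifts: Qd = 234 − 4(P + 10.5).
New equilibrium: buyers pay £41.5, sellers receive £31, Q = 68. (Wedge: Pb − Ps = 10.5.)
Burden on buyers: £6.5; on sellers: £4. (They sum to £10.5.)

Buyers bear £6.5 per case; sellers bear £4 per case.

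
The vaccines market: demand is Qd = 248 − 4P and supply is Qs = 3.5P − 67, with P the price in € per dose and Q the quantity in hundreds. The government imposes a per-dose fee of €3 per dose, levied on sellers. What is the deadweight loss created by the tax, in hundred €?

Deadweight loss = €8.4 hundred.

Without the tax, 248 − 4P = 3.5P − 67 gives 7.5P = 315, so P* = €42 and Q* = 80.
With the tax collected from sellers, supply shifts: Qs = 3.5(P − 3) − 67.
New equilibrium: consumers pay €43.4, sellers receive €40.4, Q = 74.4. (Wedge: Pb − Ps = 3.)
Quantity falls by |ΔQ| = |80 − 74.4| = 5.6.
DWL = ½ · t · |ΔQ| = ½ · 3 · 5.6 = €8.4.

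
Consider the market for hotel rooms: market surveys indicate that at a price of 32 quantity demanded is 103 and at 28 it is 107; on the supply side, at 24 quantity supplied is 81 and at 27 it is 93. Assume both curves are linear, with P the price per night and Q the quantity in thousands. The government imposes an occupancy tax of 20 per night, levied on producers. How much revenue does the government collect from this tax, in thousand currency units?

Demand slope: (107 − 103)/(28 − 32) = -1, so Qd = 135 − P.
Supply slope: (93 − 81)/(27 − 24) = 4, so Qs = 4P − 15.
Before the tax: set 135 − P = 4P − 15 → P* = 30, Q* = 105.
With the tax collected from producers, supply shifts: Qs = 4(P − 20) − 15.
Solving gives Q = 89 with buyers paying 46 and producers receiving 26 (the 20 wedge).
Revenue = t · Q = 20 · 89 = 1780.

Tax revenue = 1780 thousand.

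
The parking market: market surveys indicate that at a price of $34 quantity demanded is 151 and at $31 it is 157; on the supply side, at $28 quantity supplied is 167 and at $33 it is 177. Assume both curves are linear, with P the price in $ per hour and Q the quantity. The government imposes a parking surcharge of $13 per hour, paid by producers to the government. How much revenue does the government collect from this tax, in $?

Tax revenue = $1976.

Demand slope: (157 − 151)/(31 − 34) = -2, so Qd = 219 − 2P.
Supply slope: (177 − 167)/(33 − 28) = 2, so Qs = 2P + 111.
Before the tax: set 219 − 2P = 2P + 111 → P* = $27, Q* = 165.
With the tax collected from producers, supply shifts: Qs = 2(P − 13) + 111.
Solving gives Q = 152 with consumers paying $33.5 and producers receiving $20.5 (the $13 wedge).
Revenue = t · Q = 13 · 152 = $1976.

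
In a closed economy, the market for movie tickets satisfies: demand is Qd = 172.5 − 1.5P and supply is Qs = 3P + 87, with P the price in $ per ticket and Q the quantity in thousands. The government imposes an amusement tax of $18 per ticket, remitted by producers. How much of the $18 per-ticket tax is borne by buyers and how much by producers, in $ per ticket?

Buyers bear $12 per ticket; producers bear $6 per ticket.

Before the tax: set 172.5 − 1.5P = 3P + 87 → P* = $19, Q* = 144.
With the tax collected from producers, supply shifts: Qs = 3(P − 18) + 87.
Solving gives Q = 126 with buyers paying $31 and producers receiving $13 (the $18 wedge).
Burden on buyers: $12; on producers: $6. (They sum to $18.)
The less price-elastic side of the market bears the larger share of a per-unit tax.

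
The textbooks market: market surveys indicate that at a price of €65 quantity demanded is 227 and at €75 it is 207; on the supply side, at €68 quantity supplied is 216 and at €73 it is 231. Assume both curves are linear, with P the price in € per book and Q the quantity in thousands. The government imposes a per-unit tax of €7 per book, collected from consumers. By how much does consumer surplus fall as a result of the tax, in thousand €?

Consumer surplus falls by €902.16 thousand.

Demand slope: (207 − 227)/(75 − 65) = -2, so Qd = 357 − 2P.
Supply slope: (231 − 216)/(73 − 68) = 3, so Qs = 3P + 12.
Before the tax: set 357 − 2P = 3P + 12 → P* = €69, Q* = 219.
With the tax collected from consumers, demand (in seller-price terms) shifts: Qd = 357 − 2(P + 7).
Solving gives Q = 210.6 with consumers paying €73.2 and sellers receiving €66.2 (the €7 wedge).
ΔCS is the trapezoid between Q = 210.6 and Q = 219 of height €4.2: ½ · (219 + 210.6) · 4.2 = €902.16.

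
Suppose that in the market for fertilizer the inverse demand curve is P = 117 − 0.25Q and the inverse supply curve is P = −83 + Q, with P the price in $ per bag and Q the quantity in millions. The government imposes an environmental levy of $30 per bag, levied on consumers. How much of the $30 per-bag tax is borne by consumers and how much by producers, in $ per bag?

Consumers bear $6 per bag; producers bear $24 per bag.

Rewrite in direct form: Qd = 468 − 4P and Qs = P + 83.
Without the tax, 468 − 4P = P + 83 gives 5P = 385, so P* = $77 and Q* = 160.
With the tax collected from consumers, demand (in seller-price terms) shifts: Qd = 468 − 4(P + 30).
Solving gives Q = 136 with consumers paying $83 and producers receiving $53 (the $30 wedge).
Burden on consumers: $6; on producers: $24. (They sum to $30.)
The less price-elastic side of the market bears the larger share of a per-unit tax.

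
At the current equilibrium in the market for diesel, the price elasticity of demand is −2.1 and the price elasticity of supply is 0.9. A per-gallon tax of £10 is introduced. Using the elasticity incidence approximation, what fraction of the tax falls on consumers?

Incidence ratio: consumers' share ≈ εs / (εs + |εd|) = 0.9 / (0.9 + 2.1) = 0.3.
Supply is the less elastic side, so consumers bear the smaller share.

Consumers' share ≈ 0.3.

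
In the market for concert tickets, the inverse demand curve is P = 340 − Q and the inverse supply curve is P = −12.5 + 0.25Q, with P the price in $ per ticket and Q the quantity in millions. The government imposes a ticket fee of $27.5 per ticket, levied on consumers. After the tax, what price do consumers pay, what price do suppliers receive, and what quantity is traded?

Inverting to Q(P) form: Qd = 340 − P; Qs = 4P + 50.
Before the tax: set 340 − P = 4P + 50 → P* = $58, Q* = 282.
With the tax collected from consumers, demand (in seller-price terms) shifts: Qd = 340 − (P + 27.5).
Solving gives Q = 260 with consumers paying $80 and suppliers receiving $52.5 (the $27.5 wedge).
The less price-elastic side of the market bears the larger share of a per-unit tax.

Consumers pay $80; suppliers receive $52.5; quantity = 260.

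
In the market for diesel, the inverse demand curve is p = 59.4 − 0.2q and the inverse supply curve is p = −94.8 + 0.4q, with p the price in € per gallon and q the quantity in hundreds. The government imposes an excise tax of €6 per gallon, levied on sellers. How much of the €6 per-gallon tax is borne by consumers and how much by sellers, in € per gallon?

Rewrite in direct form: qd = 297 − 5p and qs = 2.5p + 237.
Without the tax, 297 − 5p = 2.5p + 237 gives 7.5p = 60, so p* = €8 and q* = 257.
With the tax collected from sellers, supply shifts: qs = 2.5(p − 6) + 237.
New equilibrium: consumers pay €10, sellers receive €4, q = 247. (Wedge: pb − ps = 6.)
Burden on consumers: €2; on sellers: €4. (They sum to €6.)

Consumers bear €2 per gallon; sellers bear €4 per gallon.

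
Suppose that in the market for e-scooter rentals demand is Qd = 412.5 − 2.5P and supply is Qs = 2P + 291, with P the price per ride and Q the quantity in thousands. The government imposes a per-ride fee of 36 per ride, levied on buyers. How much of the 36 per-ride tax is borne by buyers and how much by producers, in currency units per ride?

Buyers bear 16 per ride; producers bear 20 per ride.

Before the tax: set 412.5 − 2.5P = 2P + 291 → P* = 27, Q* = 345.
With the tax collected from buyers, demand (in seller-price terms) shifts: Qd = 412.5 − 2.5(P + 36).
New equilibrium: buyers pay 43, producers receive 7, Q = 305. (Wedge: Pb − Ps = 36.)
Burden on buyers: 16; on producers: 20. (They sum to 36.)
The less price-elastic side of the market bears the larger share of a per-unit tax.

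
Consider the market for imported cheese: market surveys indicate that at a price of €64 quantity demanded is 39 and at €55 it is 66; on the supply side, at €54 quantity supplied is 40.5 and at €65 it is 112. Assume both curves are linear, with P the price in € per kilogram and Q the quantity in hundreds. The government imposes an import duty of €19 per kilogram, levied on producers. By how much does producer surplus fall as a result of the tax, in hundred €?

Demand slope: (66 − 39)/(55 − 64) = -3, so Qd = 231 − 3P.
Supply slope: (112 − 40.5)/(65 − 54) = 6.5, so Qs = 6.5P − 310.5.
Before the tax: set 231 − 3P = 6.5P − 310.5 → P* = €57, Q* = 60.
With the tax collected from producers, supply shifts: Qs = 6.5(P − 19) − 310.5.
Solving gives Q = 21 with consumers paying €70 and producers receiving €51 (the €19 wedge).
ΔPS is the trapezoid between Q = 21 and Q = 60 of height €6: ½ · (60 + 21) · 6 = €243.

Producer surplus falls by €243 hundred.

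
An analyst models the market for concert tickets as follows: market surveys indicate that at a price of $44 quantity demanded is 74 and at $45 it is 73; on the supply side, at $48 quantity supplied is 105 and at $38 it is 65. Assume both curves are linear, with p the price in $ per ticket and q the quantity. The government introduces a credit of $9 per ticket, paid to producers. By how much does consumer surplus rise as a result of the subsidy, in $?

Demand slope: (73 − 74)/(45 − 44) = -1, so qd = 118 − p.
Supply slope: (65 − 105)/(38 − 48) = 4, so qs = 4p − 87.
Without the subsidy, 118 − p = 4p − 87 gives 5p = 205, so p* = $41 and q* = 77.
With a per-unit subsidy paid to producers, each receives p + 9 per unit sold, so supply becomes qs = 4(p + 9) − 87.
Solving gives q = 84.2 with consumers paying $33.8 and producers receiving $42.8 (the $9 wedge).
ΔCS is the trapezoid between Q = 84.2 and Q = 77 of height $7.2: ½ · (77 + 84.2) · 7.2 = $580.32.

Consumer surplus rises by $580.32.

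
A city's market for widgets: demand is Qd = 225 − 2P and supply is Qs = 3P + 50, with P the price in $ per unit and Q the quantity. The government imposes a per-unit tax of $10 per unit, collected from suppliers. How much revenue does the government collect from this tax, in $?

Without the tax, 225 − 2P = 3P + 50 gives 5P = 175, so P* = $35 and Q* = 155.
With the tax collected from suppliers, supply shifts: Qs = 3(P − 10) + 50.
New equilibrium: buyers pay $41, suppliers receive $31, Q = 143. (Wedge: Pb − Ps = 10.)
Revenue = t · Q = 10 · 143 = $1430.

Tax revenue = $1430.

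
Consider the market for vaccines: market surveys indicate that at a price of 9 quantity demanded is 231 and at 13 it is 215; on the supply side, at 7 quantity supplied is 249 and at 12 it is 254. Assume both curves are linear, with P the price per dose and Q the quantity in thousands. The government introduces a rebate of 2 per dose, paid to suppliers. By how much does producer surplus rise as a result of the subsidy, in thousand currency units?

Demand slope: (215 − 231)/(13 − 9) = -4, so Qd = 267 − 4P.
Supply slope: (254 − 249)/(12 − 7) = 1, so Qs = P + 242.
Without the subsidy, 267 − 4P = P + 242 gives 5P = 25, so P* = 5 and Q* = 247.
With a per-unit subsidy paid to suppliers, each receives P + 2 per unit sold, so supply becomes Qs = (P + 2) + 242.
Solving gives Q = 248.6 with buyers paying 4.6 and suppliers receiving 6.6 (the 2 wedge).
ΔPS is the trapezoid between Q = 248.6 and Q = 247 of height 1.6: ½ · (247 + 248.6) · 1.6 = 396.48.

Producer surplus rises by 396.48 thousand.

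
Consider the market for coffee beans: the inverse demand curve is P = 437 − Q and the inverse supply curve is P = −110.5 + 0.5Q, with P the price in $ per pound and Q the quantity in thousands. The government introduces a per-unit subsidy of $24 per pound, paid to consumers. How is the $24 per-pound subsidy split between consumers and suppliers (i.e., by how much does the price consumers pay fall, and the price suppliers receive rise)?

Consumers gain $16 per pound; suppliers gain $8 per pound.

Inverting to Q(P) form: Qd = 437 − P; Qs = 2P + 221.
Without the subsidy, 437 − P = 2P + 221 gives 3P = 216, so P* = $72 and Q* = 365.
With a per-unit subsidy paid to consumers, each effectively pays P − 24, so demand becomes Qd = 437 − (P − 24).
New equilibrium: consumers pay $56, suppliers receive $80, Q = 381. (Wedge: Pb − Ps = −24.)
Gain to consumers: $16; to suppliers: $8. (They sum to $24.)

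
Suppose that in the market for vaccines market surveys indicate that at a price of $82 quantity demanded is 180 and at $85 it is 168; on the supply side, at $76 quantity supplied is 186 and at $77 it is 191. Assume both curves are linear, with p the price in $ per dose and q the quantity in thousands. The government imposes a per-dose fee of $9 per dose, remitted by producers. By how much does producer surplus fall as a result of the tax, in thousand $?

Producer surplus falls by $744 thousand.

Demand slope: (168 − 180)/(85 − 82) = -4, so qd = 508 − 4p.
Supply slope: (191 − 186)/(77 − 76) = 5, so qs = 5p − 194.
Without the tax, 508 − 4p = 5p − 194 gives 9p = 702, so p* = $78 and q* = 196.
With the tax collected from producers, supply shifts: qs = 5(p − 9) − 194.
New equilibrium: consumers pay $83, producers receive $74, q = 176. (Wedge: pb − ps = 9.)
ΔPS is the trapezoid between Q = 176 and Q = 196 of height $4: ½ · (196 + 176) · 4 = $744.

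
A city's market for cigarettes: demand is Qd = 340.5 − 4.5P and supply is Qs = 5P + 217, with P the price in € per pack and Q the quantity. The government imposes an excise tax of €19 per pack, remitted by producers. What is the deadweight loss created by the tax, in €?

Without the tax, 340.5 − 4.5P = 5P + 217 gives 9.5P = 123.5, so P* = €13 and Q* = 282.
With the tax collected from producers, supply shifts: Qs = 5(P − 19) + 217.
New equilibrium: buyers pay €23, producers receive €4, Q = 237. (Wedge: Pb − Ps = 19.)
Quantity falls by |ΔQ| = |282 − 237| = 45.
DWL = ½ · t · |ΔQ| = ½ · 19 · 45 = €427.5.

Deadweight loss = €427.5.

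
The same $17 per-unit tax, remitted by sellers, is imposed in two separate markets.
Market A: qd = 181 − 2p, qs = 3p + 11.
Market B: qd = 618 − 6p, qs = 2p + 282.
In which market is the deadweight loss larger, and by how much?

Market A: pre-tax p* = $34, q* = 113; post-tax q = 92.6; deadweight loss = $173.4.
Market B: pre-tax p* = $42, q* = 366; post-tax q = 340.5; deadweight loss = $216.75.
Difference: $173.4 vs $216.75 → market B is larger by $43.35.

Market B, by $43.35.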